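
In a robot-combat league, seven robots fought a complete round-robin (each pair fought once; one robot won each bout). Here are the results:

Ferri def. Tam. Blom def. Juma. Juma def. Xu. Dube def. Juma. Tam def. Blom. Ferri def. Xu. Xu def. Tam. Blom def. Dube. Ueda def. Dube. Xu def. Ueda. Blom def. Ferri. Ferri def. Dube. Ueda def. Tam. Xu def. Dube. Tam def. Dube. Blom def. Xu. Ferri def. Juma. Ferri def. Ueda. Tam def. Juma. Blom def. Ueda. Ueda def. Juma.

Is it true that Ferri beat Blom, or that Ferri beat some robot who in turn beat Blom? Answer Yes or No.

Yes

Ferri did not beat Blom directly.
Ferri beat Tam, Dube, Ueda, Xu, Juma. Of those, Tam beat Blom.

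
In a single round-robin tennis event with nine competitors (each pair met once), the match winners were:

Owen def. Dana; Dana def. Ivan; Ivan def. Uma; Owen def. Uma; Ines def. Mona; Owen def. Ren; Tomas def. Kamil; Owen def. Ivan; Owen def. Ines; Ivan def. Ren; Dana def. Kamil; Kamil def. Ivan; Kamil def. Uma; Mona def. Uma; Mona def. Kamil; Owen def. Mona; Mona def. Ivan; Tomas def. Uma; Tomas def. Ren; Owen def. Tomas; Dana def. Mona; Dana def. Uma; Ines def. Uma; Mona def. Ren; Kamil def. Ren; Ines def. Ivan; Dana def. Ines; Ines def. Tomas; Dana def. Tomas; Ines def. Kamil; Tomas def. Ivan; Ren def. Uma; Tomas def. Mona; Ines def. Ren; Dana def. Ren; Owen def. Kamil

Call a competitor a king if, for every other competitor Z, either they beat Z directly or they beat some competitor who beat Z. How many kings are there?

1

Ivan cannot reach Dana, Ines, Kamil, Mona, Owen, Tomas in two steps.
Dana cannot reach Owen in two steps.
Ines cannot reach Dana, Owen in two steps.
Kamil cannot reach Dana, Ines, Mona, Owen, Tomas in two steps.
Ren cannot reach Ivan, Dana, Ines, Kamil, Mona, Owen, Tomas in two steps.
Mona cannot reach Dana, Ines, Owen, Tomas in two steps.
Uma cannot reach Ivan, Dana, Ines, Kamil, Ren, Mona, Owen, Tomas in two steps.
Owen reaches everyone (king).
Tomas cannot reach Dana, Ines, Owen in two steps.
Kings: Owen — 1.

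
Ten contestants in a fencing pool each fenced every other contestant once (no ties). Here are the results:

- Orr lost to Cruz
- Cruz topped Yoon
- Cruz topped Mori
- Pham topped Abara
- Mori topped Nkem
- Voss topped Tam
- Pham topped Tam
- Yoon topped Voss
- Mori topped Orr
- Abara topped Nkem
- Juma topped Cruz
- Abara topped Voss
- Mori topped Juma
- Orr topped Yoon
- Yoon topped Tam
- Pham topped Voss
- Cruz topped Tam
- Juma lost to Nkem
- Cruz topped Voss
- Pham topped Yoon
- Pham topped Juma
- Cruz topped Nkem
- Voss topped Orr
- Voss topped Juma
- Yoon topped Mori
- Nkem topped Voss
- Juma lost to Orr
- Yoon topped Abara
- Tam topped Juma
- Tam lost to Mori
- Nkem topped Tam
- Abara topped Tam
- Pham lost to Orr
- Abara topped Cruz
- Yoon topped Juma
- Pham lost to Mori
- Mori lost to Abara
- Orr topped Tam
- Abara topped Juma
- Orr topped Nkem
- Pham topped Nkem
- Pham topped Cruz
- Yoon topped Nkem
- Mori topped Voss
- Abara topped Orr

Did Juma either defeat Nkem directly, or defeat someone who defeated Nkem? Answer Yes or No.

Juma did not beat Nkem directly.
Juma beat Cruz. Of those, Cruz beat Nkem.

Yes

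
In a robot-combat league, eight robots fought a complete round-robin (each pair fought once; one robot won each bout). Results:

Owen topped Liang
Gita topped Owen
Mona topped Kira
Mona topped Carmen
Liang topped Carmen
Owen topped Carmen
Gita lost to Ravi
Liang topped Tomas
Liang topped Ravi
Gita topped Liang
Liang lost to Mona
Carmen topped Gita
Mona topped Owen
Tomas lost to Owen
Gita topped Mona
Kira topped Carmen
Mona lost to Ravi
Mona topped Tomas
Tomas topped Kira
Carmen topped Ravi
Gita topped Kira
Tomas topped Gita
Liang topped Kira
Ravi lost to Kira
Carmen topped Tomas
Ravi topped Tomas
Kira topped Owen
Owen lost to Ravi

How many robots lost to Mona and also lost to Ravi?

2

Mona beat: Tomas, Owen, Kira, Liang, Carmen.
Ravi beat: Tomas, Owen, Gita, Mona.
Both beat: Tomas, Owen — 2.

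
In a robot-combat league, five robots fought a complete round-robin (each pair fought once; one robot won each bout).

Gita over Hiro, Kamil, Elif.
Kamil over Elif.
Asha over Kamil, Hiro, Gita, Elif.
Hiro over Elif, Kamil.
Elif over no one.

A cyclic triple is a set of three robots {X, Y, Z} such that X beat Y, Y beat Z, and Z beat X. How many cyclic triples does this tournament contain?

Win totals: Elif 0, Asha 4, Kamil 1, Hiro 2, Gita 3.
A robot with w wins dominates both others in C(w,2) triples; summing gives 0 + 6 + 0 + 1 + 3 = 10 transitive triples.
Total triples C(5,3) = 10, so cyclic triples = 10 − 10 = 0.

0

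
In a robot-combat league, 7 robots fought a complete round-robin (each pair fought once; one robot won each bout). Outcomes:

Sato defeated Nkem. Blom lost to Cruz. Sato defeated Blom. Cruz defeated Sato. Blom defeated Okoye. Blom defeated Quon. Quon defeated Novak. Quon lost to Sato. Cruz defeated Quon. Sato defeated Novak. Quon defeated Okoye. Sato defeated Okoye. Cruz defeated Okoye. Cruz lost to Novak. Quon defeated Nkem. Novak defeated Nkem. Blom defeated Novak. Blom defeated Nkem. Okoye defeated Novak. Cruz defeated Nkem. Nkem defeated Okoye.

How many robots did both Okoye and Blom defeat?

Okoye beat: Novak.
Blom beat: Okoye, Quon, Novak, Nkem.
Both beat: Novak — 1.

1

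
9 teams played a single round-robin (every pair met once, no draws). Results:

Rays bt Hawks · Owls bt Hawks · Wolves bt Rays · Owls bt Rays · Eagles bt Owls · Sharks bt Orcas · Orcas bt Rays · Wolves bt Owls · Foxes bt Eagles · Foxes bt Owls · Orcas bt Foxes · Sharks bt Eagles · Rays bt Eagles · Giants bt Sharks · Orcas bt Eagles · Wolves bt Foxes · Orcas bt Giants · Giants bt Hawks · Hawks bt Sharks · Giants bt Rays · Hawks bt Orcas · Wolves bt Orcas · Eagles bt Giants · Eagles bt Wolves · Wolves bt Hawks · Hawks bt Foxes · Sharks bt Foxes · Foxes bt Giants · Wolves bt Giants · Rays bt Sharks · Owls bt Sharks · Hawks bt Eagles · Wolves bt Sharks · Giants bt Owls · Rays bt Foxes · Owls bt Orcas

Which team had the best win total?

Wolves

Win totals: Sharks 3, Rays 4, Eagles 3, Orcas 4, Owls 4, Foxes 3, Giants 4, Hawks 4, Wolves 7.
Wolves leads with 7 wins (next highest: 4).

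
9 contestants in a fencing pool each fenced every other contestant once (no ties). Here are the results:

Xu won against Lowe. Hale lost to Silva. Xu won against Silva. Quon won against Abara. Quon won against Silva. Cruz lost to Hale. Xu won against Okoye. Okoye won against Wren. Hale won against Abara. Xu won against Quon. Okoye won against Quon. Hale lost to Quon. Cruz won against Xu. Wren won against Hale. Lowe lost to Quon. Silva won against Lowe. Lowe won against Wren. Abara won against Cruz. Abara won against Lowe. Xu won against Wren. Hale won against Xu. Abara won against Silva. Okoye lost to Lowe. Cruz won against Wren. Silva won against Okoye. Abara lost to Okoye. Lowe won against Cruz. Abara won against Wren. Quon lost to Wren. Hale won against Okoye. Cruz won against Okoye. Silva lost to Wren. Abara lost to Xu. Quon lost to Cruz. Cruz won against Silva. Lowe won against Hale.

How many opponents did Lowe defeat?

Lowe's results: beat Wren, Cruz, Okoye, Hale; lost to Xu, Quon, Abara, Silva.
That is 4 wins.

4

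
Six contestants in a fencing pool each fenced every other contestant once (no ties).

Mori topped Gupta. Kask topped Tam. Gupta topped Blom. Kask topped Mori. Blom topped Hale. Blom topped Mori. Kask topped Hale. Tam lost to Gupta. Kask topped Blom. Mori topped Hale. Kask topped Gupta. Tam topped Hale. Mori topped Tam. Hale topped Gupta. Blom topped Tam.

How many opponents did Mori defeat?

3

Mori's results: beat Gupta, Hale, Tam; lost to Kask, Blom.
That is 3 wins.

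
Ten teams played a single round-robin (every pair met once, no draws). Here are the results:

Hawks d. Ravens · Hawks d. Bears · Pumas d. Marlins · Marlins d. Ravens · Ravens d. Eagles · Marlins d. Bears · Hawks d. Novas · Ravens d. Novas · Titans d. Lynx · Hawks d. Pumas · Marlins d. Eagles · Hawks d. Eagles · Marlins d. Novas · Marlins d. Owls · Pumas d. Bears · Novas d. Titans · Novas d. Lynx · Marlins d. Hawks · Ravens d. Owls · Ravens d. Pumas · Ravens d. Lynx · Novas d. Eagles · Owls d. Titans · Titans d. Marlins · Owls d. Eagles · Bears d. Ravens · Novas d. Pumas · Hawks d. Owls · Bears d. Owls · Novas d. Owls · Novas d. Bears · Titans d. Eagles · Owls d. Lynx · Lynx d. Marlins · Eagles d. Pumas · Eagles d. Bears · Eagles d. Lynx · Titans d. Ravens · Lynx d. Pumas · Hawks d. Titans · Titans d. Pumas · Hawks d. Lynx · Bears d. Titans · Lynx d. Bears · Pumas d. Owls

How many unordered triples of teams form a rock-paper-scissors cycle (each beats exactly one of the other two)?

Win totals: Hawks 8, Lynx 3, Eagles 3, Pumas 3, Owls 3, Bears 3, Ravens 5, Marlins 6, Titans 5, Novas 6.
A team with w wins dominates both others in C(w,2) triples; summing gives 28 + 3 + 3 + 3 + 3 + 3 + 10 + 15 + 10 + 15 = 93 transitive triples.
Total triples C(10,3) = 120, so cyclic triples = 120 − 93 = 27.

27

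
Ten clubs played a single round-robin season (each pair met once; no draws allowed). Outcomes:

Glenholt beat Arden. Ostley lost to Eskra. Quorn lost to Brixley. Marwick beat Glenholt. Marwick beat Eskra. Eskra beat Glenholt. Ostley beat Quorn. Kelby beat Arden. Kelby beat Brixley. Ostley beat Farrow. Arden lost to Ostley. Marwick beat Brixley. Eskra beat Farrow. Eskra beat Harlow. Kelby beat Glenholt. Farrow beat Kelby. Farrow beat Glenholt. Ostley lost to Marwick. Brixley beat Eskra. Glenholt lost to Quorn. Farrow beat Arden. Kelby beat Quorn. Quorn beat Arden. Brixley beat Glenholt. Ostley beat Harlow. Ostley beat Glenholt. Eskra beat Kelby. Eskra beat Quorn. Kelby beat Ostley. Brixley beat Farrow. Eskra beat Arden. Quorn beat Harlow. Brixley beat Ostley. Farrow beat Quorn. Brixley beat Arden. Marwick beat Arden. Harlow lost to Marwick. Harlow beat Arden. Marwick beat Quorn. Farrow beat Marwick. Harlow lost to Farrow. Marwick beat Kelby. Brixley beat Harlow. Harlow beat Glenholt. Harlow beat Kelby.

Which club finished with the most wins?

Marwick

Win totals: Eskra 7, Quorn 3, Brixley 7, Arden 0, Marwick 8, Kelby 5, Harlow 3, Ostley 5, Glenholt 1, Farrow 6.
Marwick leads with 8 wins (next highest: 7).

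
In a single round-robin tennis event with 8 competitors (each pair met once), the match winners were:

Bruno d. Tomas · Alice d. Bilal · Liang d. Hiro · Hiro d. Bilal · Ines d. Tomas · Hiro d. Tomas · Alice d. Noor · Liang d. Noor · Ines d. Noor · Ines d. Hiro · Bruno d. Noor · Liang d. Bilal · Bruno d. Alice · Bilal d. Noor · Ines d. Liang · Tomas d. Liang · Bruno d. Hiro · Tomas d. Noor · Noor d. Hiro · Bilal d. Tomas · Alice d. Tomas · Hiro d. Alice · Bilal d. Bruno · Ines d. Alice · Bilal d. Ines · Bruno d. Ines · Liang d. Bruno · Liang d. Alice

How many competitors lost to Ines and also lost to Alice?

2

Ines beat: Noor, Hiro, Alice, Tomas, Liang.
Alice beat: Noor, Tomas, Bilal.
Both beat: Noor, Tomas — 2.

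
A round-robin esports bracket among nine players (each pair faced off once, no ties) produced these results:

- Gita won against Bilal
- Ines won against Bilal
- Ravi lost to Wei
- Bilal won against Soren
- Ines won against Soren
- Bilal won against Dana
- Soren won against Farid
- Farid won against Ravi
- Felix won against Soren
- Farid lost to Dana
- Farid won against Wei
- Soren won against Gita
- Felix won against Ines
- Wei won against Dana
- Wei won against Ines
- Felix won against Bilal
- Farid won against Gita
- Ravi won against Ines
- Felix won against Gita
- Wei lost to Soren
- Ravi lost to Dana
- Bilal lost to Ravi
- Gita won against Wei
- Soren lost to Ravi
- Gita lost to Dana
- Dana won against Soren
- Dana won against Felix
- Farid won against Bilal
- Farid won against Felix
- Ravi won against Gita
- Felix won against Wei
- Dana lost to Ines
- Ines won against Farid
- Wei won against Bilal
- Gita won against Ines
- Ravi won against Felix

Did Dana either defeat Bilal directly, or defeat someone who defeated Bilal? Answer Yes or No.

Dana did not beat Bilal directly.
Dana beat Farid, Gita, Ravi, Soren, Felix. Of those, Farid beat Bilal.

Yes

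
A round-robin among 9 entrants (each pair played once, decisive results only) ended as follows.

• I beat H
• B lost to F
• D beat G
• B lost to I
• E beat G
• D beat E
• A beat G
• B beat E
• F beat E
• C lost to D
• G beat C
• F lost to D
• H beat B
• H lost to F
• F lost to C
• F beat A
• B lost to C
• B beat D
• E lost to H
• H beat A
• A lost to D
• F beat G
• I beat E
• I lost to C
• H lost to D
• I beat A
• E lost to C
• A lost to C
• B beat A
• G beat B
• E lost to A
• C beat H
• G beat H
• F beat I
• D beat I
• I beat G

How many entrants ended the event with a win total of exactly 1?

1

Win totals: A 2, B 3, C 6, D 7, E 1, F 6, G 3, H 3, I 5.
Exactly 1: E — 1 entrant.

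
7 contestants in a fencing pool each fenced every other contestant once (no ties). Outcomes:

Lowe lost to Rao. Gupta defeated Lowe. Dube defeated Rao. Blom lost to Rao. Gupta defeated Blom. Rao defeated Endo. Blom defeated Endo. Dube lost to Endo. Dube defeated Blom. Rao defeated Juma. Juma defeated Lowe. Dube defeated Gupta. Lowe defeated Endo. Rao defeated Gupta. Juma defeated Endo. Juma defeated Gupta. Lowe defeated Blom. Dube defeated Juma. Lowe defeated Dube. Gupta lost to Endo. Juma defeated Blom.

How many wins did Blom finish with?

Blom's results: beat Endo; lost to Gupta, Lowe, Rao, Juma, Dube.
That is 1 win.

1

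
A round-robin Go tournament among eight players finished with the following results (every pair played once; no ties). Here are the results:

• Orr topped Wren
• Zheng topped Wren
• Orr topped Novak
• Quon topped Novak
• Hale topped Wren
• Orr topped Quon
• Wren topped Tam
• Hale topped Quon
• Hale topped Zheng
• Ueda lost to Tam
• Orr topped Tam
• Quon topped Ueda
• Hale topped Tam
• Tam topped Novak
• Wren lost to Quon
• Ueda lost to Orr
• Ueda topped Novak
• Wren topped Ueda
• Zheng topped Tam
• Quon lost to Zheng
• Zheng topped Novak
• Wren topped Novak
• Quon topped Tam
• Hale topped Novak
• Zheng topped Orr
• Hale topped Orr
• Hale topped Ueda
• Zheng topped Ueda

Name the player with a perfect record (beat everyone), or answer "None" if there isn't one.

Hale has 7 wins out of 7 opponents — a perfect record.

Hale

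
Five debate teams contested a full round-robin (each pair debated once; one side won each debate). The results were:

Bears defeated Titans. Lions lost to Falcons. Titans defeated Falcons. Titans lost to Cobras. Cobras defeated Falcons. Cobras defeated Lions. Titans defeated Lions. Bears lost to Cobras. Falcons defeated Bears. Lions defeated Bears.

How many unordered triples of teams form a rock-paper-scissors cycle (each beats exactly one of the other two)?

Win totals: Titans 2, Falcons 2, Cobras 4, Lions 1, Bears 1.
A team with w wins dominates both others in C(w,2) triples; summing gives 1 + 1 + 6 + 0 + 0 = 8 transitive triples.
Total triples C(5,3) = 10, so cyclic triples = 10 − 8 = 2.

2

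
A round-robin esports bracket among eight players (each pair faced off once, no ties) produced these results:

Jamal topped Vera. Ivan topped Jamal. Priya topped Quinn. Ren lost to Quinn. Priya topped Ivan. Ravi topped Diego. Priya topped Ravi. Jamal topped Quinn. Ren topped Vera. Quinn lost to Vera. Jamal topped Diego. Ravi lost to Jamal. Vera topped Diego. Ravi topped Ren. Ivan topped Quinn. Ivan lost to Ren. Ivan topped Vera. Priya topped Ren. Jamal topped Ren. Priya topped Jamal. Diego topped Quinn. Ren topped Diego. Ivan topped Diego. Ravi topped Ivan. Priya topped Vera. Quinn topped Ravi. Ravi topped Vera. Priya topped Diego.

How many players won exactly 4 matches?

2

Win totals: Priya 7, Vera 2, Ravi 4, Ren 3, Jamal 5, Diego 1, Quinn 2, Ivan 4.
Exactly 4: Ravi, Ivan — 2 players.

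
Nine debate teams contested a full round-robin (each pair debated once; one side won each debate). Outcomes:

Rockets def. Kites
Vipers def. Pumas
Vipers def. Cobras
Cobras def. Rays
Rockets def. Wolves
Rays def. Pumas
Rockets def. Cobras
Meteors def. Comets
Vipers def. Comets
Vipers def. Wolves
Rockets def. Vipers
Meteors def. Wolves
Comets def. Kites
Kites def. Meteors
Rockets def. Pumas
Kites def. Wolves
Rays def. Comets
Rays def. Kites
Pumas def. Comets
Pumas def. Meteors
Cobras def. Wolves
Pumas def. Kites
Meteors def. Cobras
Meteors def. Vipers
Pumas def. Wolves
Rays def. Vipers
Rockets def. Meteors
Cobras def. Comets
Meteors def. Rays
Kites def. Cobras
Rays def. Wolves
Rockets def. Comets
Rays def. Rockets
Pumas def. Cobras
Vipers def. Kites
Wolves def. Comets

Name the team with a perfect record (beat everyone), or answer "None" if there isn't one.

None

Highest win total is Rockets with 7 (out of 8 possible).
Rockets lost to Rays, so no team went undefeated.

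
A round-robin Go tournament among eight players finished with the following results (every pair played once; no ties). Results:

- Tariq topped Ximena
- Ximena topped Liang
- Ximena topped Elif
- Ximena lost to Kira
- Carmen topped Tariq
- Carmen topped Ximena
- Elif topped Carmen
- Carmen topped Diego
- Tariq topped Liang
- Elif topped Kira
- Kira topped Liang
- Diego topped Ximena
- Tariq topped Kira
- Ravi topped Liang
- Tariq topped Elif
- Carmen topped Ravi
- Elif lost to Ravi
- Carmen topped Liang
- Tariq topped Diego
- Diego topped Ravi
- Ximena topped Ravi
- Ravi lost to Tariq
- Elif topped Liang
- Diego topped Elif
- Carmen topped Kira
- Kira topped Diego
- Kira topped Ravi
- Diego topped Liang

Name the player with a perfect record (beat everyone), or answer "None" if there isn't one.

Highest win total is Tariq with 6 (out of 7 possible).
Tariq lost to Carmen, so no player went undefeated.

None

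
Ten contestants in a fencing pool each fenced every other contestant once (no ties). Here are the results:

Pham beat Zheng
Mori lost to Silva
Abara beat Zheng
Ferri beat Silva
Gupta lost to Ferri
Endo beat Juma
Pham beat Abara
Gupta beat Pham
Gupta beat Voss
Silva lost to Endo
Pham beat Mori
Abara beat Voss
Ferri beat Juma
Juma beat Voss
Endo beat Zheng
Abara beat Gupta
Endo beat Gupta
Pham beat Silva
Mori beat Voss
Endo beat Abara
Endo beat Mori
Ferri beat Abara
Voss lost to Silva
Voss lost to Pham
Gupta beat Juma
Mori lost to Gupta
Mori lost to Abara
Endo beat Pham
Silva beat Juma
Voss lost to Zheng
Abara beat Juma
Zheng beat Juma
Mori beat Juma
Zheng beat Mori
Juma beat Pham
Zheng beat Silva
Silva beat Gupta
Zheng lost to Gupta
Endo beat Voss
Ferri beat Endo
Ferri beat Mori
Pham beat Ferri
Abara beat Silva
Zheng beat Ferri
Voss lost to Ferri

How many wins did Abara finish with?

Abara's results: beat Mori, Voss, Juma, Zheng, Gupta, Silva; lost to Pham, Ferri, Endo.
That is 6 wins.

6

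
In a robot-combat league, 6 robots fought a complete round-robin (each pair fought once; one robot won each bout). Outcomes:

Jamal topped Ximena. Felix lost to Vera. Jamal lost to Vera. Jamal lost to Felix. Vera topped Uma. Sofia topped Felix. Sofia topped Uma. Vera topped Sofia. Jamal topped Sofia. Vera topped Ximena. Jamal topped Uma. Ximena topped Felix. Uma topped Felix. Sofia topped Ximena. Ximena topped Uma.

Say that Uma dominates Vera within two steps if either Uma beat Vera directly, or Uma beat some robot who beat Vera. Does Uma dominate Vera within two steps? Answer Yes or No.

No

Uma did not beat Vera directly.
Uma beat Felix, but each of them lost to Vera. No two-step path.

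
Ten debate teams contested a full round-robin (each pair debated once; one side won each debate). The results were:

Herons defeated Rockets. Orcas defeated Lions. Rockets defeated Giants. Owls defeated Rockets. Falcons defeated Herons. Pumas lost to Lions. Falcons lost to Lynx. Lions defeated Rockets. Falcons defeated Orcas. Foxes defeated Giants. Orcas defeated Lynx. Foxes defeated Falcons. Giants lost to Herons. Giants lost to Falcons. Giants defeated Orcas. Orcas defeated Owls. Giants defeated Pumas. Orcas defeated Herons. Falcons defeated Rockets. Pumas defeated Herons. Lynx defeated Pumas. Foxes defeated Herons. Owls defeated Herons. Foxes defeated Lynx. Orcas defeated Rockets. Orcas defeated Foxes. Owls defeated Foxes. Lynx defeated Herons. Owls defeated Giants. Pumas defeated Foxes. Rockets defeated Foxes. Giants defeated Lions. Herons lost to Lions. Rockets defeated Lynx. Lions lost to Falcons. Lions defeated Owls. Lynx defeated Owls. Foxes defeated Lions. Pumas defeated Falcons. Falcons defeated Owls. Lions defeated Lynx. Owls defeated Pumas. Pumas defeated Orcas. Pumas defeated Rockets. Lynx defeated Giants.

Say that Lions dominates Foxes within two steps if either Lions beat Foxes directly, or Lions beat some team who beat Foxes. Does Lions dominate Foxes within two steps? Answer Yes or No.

Yes

Lions did not beat Foxes directly.
Lions beat Herons, Lynx, Pumas, Owls, Rockets. Of those, Pumas beat Foxes.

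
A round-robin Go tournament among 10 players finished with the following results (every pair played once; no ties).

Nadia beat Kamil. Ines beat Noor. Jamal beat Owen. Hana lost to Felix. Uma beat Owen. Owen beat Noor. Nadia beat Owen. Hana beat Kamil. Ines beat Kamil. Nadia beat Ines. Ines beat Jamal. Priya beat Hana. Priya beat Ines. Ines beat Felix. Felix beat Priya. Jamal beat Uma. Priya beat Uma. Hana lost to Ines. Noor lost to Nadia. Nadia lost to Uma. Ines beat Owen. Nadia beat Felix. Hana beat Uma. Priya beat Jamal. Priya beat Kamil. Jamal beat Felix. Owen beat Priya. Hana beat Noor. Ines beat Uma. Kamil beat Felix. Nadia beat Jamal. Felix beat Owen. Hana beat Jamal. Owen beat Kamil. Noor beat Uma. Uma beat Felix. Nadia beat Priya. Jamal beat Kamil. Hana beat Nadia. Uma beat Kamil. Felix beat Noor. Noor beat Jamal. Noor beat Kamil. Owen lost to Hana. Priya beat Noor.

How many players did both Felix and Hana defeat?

2

Felix beat: Noor, Owen, Priya, Hana.
Hana beat: Noor, Kamil, Nadia, Owen, Uma, Jamal.
Both beat: Noor, Owen — 2.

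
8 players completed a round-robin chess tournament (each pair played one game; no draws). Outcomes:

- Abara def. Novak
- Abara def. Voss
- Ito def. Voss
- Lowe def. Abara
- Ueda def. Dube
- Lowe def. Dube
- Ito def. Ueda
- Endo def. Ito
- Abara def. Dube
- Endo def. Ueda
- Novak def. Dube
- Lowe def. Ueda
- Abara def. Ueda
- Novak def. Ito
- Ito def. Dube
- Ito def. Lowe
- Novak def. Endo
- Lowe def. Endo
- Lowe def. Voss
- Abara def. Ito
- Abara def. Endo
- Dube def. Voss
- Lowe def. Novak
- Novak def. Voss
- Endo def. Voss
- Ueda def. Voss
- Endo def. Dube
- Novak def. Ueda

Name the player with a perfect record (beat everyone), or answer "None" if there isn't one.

None

Highest win total is Lowe with 6 (out of 7 possible).
Lowe lost to Ito, so no player went undefeated.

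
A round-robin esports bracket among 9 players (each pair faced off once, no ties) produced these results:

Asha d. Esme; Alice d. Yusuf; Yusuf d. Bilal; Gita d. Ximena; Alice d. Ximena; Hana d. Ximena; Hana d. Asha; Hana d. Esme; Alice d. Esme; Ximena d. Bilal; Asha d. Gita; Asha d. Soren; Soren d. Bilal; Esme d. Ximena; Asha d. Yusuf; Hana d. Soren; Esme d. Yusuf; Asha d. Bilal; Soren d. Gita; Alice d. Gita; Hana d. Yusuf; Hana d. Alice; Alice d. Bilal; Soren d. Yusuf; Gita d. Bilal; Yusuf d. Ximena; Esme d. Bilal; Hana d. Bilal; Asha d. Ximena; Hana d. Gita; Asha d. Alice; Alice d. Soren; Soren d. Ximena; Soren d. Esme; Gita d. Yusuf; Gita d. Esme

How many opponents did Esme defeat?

3

Esme's results: beat Yusuf, Bilal, Ximena; lost to Soren, Gita, Asha, Hana, Alice.
That is 3 wins.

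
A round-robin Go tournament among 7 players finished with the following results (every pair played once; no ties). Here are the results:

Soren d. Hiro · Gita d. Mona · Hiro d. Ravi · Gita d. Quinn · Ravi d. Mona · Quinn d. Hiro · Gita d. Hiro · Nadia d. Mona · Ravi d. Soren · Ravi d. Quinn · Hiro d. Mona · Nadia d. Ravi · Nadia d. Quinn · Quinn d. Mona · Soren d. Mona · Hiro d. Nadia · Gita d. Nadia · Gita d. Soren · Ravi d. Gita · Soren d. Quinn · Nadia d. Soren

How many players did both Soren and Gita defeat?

Soren beat: Quinn, Mona, Hiro.
Gita beat: Quinn, Nadia, Soren, Mona, Hiro.
Both beat: Quinn, Mona, Hiro — 3.

3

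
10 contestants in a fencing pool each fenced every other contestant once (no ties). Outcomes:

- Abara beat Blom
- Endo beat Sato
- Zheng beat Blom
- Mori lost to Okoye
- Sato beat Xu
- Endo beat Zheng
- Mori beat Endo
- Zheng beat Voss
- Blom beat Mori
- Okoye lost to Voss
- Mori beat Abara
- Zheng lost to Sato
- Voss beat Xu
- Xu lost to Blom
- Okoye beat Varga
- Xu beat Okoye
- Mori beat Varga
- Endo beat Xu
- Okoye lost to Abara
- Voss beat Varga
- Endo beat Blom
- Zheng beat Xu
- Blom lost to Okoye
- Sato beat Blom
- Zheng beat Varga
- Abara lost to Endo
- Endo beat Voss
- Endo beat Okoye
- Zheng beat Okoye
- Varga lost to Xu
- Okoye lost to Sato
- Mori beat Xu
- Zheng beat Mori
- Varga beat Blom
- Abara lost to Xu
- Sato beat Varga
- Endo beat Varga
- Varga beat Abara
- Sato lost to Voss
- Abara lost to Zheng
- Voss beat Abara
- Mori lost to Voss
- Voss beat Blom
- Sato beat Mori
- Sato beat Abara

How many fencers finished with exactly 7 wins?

3

Win totals: Varga 2, Endo 8, Okoye 3, Mori 4, Blom 2, Xu 3, Sato 7, Abara 2, Voss 7, Zheng 7.
Exactly 7: Sato, Voss, Zheng — 3 fencers.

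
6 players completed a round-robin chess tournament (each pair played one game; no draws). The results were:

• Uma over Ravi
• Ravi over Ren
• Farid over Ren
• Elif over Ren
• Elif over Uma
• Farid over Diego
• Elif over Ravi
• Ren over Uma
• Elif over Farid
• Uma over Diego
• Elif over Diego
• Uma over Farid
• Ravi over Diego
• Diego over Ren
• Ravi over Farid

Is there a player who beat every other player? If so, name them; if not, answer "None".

Elif has 5 wins out of 5 opponents — a perfect record.

Elif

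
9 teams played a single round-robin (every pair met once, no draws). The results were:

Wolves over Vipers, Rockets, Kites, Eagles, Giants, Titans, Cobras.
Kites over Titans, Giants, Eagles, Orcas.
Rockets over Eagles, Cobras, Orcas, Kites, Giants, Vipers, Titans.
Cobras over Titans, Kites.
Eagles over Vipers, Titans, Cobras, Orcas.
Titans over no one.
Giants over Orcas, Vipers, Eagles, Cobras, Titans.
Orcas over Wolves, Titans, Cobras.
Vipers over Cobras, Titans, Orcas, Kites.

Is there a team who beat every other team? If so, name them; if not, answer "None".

None

Highest win total is Wolves with 7 (out of 8 possible).
Wolves lost to Orcas, so no team went undefeated.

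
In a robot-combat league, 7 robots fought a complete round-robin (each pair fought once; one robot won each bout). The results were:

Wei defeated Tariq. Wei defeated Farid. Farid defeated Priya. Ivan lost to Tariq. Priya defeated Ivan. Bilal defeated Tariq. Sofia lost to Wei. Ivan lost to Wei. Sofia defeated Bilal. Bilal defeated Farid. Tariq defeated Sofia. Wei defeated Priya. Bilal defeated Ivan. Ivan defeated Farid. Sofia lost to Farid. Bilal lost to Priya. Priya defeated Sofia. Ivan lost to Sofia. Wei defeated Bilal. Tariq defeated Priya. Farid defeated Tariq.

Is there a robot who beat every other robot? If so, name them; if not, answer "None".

Wei

Wei has 6 wins out of 6 opponents — a perfect record.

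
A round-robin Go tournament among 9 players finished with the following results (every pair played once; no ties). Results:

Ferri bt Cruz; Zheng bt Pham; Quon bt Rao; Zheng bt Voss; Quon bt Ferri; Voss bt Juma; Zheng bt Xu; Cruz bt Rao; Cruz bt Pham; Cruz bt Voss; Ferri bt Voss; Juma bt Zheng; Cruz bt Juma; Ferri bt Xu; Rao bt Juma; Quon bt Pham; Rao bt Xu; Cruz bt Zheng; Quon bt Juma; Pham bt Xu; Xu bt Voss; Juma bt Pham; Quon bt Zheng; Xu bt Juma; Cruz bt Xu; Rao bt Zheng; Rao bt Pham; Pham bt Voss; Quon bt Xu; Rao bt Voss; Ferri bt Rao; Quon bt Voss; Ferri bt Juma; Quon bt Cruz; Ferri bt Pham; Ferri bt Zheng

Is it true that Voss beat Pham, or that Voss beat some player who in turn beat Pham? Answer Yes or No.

Yes

Voss did not beat Pham directly.
Voss beat Juma. Of those, Juma beat Pham.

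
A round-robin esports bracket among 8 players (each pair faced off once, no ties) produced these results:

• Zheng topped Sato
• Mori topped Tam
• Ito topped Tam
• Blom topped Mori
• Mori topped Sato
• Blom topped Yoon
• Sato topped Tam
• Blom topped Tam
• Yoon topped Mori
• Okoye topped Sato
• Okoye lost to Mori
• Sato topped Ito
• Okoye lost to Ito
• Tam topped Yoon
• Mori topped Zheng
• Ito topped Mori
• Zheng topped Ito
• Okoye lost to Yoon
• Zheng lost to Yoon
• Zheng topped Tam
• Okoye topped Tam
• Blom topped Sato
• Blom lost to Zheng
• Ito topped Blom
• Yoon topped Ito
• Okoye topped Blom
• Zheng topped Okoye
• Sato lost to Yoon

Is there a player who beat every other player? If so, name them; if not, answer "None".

None

Highest win total is Zheng with 5 (out of 7 possible).
Zheng lost to Mori, Yoon, so no player went undefeated.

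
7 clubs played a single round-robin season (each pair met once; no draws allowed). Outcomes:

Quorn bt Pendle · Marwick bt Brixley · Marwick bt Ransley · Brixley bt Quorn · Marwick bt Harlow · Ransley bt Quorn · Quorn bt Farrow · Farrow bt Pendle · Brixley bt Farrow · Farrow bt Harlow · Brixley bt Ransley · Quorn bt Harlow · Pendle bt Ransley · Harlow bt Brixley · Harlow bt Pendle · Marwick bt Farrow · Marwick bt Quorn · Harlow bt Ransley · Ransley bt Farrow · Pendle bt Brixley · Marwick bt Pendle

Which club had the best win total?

Marwick

Win totals: Farrow 2, Harlow 3, Ransley 2, Quorn 3, Brixley 3, Marwick 6, Pendle 2.
Marwick leads with 6 wins (next highest: 3).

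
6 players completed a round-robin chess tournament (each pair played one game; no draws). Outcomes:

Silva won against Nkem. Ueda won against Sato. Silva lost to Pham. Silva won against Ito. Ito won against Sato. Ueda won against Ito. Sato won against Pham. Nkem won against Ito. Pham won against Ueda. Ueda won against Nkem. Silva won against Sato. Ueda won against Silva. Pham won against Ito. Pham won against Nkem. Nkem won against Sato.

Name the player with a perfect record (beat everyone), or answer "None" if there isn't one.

Highest win total is Ueda with 4 (out of 5 possible).
Ueda lost to Pham, so no player went undefeated.

None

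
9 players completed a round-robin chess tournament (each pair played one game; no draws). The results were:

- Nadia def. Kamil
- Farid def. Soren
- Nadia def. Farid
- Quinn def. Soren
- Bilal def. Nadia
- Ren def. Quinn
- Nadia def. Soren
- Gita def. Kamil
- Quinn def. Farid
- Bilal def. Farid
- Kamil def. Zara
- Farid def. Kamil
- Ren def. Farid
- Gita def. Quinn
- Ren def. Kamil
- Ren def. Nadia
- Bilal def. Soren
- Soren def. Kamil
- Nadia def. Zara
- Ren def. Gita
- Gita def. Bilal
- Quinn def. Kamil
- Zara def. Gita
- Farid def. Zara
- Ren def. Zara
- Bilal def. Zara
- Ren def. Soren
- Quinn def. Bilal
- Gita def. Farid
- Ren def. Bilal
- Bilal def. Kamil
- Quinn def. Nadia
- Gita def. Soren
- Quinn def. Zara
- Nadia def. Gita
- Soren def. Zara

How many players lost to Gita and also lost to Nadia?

Gita beat: Kamil, Quinn, Farid, Bilal, Soren.
Nadia beat: Zara, Gita, Kamil, Farid, Soren.
Both beat: Kamil, Farid, Soren — 3.

3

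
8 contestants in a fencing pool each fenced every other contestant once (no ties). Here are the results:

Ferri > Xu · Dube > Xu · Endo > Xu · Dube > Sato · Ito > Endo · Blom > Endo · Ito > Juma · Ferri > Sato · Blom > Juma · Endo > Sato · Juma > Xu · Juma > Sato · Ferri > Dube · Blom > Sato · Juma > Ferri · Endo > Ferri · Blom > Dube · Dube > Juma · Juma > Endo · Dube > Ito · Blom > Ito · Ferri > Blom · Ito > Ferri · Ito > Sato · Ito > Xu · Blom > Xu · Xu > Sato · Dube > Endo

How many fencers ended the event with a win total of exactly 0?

1

Win totals: Dube 5, Ferri 4, Ito 5, Blom 6, Sato 0, Endo 3, Xu 1, Juma 4.
Exactly 0: Sato — 1 fencer.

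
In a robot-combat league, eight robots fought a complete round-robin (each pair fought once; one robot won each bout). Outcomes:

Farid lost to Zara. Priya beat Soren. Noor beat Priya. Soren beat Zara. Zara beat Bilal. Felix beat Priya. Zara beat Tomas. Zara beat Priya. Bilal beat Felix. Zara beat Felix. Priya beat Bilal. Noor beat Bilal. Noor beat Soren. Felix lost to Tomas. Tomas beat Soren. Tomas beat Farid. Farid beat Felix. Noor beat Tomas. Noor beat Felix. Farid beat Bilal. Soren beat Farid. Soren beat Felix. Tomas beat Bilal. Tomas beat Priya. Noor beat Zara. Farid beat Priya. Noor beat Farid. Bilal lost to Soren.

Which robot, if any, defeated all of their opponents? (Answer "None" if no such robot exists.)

Noor has 7 wins out of 7 opponents — a perfect record.

Noor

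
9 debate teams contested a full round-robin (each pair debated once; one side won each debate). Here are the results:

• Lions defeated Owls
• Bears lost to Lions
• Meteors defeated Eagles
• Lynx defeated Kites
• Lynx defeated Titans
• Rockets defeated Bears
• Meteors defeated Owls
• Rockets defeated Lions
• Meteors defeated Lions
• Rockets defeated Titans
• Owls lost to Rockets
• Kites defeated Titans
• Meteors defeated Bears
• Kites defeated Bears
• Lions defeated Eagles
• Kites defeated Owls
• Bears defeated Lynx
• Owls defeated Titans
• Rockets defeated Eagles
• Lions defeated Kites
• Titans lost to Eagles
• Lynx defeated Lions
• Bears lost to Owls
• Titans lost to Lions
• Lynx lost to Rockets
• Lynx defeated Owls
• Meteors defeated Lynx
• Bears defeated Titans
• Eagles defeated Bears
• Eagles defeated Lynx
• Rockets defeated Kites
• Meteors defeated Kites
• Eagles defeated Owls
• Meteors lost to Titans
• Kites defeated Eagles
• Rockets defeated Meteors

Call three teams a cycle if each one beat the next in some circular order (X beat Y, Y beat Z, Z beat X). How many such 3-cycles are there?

Win totals: Lions 5, Lynx 4, Eagles 4, Rockets 8, Bears 2, Titans 1, Owls 2, Kites 4, Meteors 6.
A team with w wins dominates both others in C(w,2) triples; summing gives 10 + 6 + 6 + 28 + 1 + 0 + 1 + 6 + 15 = 73 transitive triples.
Total triples C(9,3) = 84, so cyclic triples = 84 − 73 = 11.

11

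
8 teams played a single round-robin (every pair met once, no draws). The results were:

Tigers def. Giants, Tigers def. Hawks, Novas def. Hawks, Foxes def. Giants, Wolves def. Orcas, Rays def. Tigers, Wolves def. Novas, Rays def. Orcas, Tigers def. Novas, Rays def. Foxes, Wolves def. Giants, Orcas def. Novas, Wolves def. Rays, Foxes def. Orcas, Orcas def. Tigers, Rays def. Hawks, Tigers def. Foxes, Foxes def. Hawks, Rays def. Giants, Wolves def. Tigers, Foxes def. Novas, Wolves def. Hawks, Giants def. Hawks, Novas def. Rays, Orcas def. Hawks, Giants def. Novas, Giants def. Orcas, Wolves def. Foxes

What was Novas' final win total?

Novas' results: beat Rays, Hawks; lost to Tigers, Giants, Wolves, Foxes, Orcas.
That is 2 wins.

2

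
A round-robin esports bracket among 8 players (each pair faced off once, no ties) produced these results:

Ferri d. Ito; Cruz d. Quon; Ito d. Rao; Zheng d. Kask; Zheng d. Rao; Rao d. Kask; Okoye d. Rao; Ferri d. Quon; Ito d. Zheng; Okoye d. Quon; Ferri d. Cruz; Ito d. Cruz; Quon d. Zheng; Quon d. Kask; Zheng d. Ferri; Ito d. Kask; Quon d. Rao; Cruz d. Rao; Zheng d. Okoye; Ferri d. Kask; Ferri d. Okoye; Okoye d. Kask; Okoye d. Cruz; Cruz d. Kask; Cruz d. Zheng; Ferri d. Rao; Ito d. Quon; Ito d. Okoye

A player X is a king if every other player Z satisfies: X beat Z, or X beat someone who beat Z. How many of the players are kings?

3

Quon cannot reach Ito, Cruz in two steps.
Ito reaches everyone (king).
Zheng reaches everyone (king).
Rao cannot reach Quon, Ito, Zheng, Okoye, Cruz, Ferri in two steps.
Kask cannot reach Quon, Ito, Zheng, Rao, Okoye, Cruz, Ferri in two steps.
Okoye cannot reach Ito, Ferri in two steps.
Cruz cannot reach Ito in two steps.
Ferri reaches everyone (king).
Kings: Ito, Zheng, Ferri — 3.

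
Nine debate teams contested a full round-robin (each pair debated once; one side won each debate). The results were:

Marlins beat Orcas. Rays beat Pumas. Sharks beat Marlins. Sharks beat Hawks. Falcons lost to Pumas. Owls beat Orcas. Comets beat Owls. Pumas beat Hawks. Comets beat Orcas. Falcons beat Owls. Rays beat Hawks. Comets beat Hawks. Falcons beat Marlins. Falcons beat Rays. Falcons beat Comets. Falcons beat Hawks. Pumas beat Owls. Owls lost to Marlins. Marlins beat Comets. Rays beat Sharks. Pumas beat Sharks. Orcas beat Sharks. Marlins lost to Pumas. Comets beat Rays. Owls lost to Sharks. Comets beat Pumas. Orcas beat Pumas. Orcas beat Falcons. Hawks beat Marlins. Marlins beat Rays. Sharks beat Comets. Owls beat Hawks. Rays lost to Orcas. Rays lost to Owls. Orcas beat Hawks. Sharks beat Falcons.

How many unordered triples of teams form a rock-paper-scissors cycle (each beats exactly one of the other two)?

22

Win totals: Pumas 5, Sharks 5, Rays 3, Comets 5, Orcas 5, Hawks 1, Marlins 4, Falcons 5, Owls 3.
A team with w wins dominates both others in C(w,2) triples; summing gives 10 + 10 + 3 + 10 + 10 + 0 + 6 + 10 + 3 = 62 transitive triples.
Total triples C(9,3) = 84, so cyclic triples = 84 − 62 = 22.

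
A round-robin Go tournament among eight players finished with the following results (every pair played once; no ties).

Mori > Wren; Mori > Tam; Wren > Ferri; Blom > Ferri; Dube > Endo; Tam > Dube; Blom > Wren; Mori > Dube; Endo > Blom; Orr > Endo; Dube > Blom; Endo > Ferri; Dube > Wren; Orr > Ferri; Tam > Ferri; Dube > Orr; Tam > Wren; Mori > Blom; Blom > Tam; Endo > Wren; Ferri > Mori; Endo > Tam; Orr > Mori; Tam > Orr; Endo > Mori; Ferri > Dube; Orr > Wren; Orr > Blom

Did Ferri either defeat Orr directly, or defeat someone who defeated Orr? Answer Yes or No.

Ferri did not beat Orr directly.
Ferri beat Dube, Mori. Of those, Dube beat Orr.

Yes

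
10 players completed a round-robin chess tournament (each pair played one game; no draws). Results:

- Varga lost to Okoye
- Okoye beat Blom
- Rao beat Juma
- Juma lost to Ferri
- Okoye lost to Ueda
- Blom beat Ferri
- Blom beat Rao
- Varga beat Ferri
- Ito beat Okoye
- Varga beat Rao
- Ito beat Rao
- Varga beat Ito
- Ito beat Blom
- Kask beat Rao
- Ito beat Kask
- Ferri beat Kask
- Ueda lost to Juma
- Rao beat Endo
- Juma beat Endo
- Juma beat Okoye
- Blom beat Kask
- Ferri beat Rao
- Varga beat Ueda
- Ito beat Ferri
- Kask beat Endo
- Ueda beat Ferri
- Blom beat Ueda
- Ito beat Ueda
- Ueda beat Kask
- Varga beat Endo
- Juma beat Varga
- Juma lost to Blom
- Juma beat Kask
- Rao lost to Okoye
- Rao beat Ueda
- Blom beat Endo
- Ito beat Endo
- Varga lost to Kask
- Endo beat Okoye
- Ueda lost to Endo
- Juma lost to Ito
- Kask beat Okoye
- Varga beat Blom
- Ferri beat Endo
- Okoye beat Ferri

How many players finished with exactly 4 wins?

Win totals: Ueda 3, Blom 6, Ito 8, Kask 4, Ferri 4, Okoye 4, Juma 5, Varga 6, Rao 3, Endo 2.
Exactly 4: Kask, Ferri, Okoye — 3 players.

3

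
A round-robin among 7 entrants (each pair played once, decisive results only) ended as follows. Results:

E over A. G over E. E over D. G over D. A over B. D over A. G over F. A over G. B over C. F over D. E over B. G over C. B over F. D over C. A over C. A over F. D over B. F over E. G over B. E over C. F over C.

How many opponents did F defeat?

F's results: beat C, D, E; lost to A, B, G.
That is 3 wins.

3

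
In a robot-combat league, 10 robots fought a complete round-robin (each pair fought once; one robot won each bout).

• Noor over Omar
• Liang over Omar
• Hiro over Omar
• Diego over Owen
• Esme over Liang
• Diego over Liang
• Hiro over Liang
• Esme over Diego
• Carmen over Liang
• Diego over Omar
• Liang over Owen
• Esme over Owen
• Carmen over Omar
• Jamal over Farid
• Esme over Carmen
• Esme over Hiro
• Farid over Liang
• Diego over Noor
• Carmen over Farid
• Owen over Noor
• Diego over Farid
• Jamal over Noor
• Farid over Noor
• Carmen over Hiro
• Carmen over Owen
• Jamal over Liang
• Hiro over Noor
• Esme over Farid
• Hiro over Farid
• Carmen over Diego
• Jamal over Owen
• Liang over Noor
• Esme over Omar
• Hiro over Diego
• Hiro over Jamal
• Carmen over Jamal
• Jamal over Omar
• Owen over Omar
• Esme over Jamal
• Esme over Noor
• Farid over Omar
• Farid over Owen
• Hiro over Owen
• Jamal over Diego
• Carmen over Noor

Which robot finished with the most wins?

Esme

Win totals: Omar 0, Liang 3, Diego 5, Esme 9, Hiro 7, Farid 4, Owen 2, Carmen 8, Noor 1, Jamal 6.
Esme leads with 9 wins (next highest: 8).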